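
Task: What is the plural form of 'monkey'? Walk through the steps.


Apply rule: Add -s. 'monkey' becomes 'monkeys'.

monkeys


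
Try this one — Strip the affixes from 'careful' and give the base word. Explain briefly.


Remove suffix '-ful' from 'careful' to get root 'care'.

care


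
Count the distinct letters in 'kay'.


Unique letters in 'kay': {a, k, y} = 3 distinct letters.

3


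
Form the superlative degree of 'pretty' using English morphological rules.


Apply superlative formation (consonant + y: change y to i, add -est): 'pretty' -> 'prettiest'.

prettiest


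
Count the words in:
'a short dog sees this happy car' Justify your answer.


Split into words: a | short | dog | sees | this | happy | car = 7 words.

7


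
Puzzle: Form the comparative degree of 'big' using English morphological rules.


Apply comparative formation (double final consonant, add -er): 'big' -> 'bigger'.

bigger


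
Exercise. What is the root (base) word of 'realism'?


Remove suffix '-ism' from 'realism' to get root 'real'.

real


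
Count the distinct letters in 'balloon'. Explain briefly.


Unique letters in 'balloon': {a, b, l, n, o} = 5 distinct letters.

5


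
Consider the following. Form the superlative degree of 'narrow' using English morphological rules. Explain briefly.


Apply superlative formation (add -est): 'narrow' -> 'narrowest'.

narrowest


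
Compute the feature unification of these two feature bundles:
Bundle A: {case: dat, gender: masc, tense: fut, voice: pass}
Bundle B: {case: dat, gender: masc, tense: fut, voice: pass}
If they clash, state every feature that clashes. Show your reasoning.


Compare features:
case: A=dat vs B=dat -> unified: dat
gender: A=masc vs B=masc -> unified: masc
tense: A=fut vs B=fut -> unified: fut
voice: A=pass vs B=pass -> unified: pass
No clashes found.

Unified: {case: dat, gender: masc, tense: fut, voice: pass}


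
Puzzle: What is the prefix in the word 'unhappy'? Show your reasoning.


The word 'unhappy' = 'un' (prefix) + 'happy' (root). The prefix is 'un'.

un


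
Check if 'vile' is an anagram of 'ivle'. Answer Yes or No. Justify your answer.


Sorted letters of 'vile': 'eilv'
Sorted letters of 'ivle': 'eilv'
They match.

Yes


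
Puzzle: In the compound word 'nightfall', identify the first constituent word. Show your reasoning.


Split 'nightfall' into 'night' + 'fall'. The first part is 'night'.

night


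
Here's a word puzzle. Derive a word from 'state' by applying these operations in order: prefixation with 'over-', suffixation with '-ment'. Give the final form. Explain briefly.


Step 1: Add prefix 'over-' to 'state' = 'overstate'
Step 2: Add suffix '-ment' to 'overstate' = 'overstatement'

overstatement


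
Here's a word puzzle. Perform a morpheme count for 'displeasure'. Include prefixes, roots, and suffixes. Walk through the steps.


Decomposition: dis- (prefix) + please (root) + -ure (suffix) = 3 morpheme(s)

3 morphemes


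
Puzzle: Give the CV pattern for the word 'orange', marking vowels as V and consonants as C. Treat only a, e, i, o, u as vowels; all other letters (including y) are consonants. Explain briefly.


Letter mapping: o = V, r = C, a = V, n = C, g = C, e = V.

VCVCCV


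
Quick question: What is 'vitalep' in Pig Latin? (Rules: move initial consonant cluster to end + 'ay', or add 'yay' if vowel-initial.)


'vitalep': move consonant cluster 'v' to end and add 'ay': 'italepvay'.

italepvay


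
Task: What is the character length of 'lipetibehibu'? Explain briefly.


Spell out 'lipetibehibu' and number each letter: l(1), i(2), p(3), e(4), t(5), i(6), b(7), e(8), h(9), i(10), b(11), u(12). Total: 12 letters.

12


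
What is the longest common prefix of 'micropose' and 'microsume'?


Compare from the start: 5 characters match: 'micro'. Mismatch at position 6: 'p' vs 's'.

micro


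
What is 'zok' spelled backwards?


Reverse 'zok' character by character: 'koz'.

koz


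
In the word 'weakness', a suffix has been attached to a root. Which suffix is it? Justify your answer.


The word 'weakness' = 'weak' (root) + '-ness' (suffix). The suffix is '-ness'.

ness


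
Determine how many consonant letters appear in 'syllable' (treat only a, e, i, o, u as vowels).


Consonants in 'syllable': s, y, l, l, b, l = 6 consonants.

6


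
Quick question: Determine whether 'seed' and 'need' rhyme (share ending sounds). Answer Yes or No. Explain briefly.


Rime (stressed vowel + following sounds) of 'seed': -eed = /iːd/
Rime of 'need': -eed = /iːd/
/iːd/ and /iːd/ are the same ending sound, so the words rhyme.

Yes


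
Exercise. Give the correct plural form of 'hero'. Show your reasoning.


Apply rule: Add -es (consonant + o). 'hero' becomes 'heroes'.

heroes


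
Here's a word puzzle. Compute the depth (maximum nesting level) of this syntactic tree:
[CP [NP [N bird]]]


Count bracket nesting levels:
'[' at pos 0: depth = 1
'[' at pos 4: depth = 2
'[' at pos 8: depth = 3
Maximum depth reached: 3

3


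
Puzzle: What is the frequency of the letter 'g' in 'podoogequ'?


Letter 'g' in 'podoogequ': found at position(s) 6 = 1 occurrence(s).

1


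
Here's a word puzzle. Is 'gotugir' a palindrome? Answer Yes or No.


Forward: 'gotugir'
Reversed: 'rigutog'
They differ.

No


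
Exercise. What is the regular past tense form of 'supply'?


Apply rule: Change -y to -ied. 'supply' becomes 'supplied'.

supplied


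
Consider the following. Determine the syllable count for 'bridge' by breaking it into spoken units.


Break 'bridge' into syllables: bridge -> bridge = 1 syllable

1 syllable


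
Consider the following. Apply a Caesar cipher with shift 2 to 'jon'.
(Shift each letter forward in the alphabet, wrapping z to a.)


Shift each letter by 2: j -> l, o -> q, n -> p. Result: 'lqp'.

lqp


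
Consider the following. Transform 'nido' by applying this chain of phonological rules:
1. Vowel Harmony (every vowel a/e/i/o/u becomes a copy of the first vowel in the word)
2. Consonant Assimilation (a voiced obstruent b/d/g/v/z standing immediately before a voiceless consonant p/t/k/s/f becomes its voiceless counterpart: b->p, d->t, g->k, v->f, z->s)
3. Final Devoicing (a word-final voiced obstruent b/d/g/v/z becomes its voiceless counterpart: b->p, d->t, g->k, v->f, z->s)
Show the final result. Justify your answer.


Starting form: 'nido'
Rule 1: Vowel Harmony: all vowels become 'i' (matching first vowel). 'nido' -> 'nidi'
Rule 2: Consonant Assimilation: no voiced obstruent (b/d/g/v/z) stands immediately before a voiceless consonant (p/t/k/s/f). No change.
Rule 3: Final Devoicing: the word ends in the vowel 'i', not a consonant. No change.
Final form: 'nidi'

nidi


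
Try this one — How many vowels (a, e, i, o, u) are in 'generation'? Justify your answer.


Vowels in 'generation': e, e, a, i, o = 5 vowels.

5


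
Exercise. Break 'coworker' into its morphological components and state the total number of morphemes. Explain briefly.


Step 1: Identify prefix: 'co' (meaning: together)
Step 2: Identify root: 'work'
Step 3: Identify suffix(es): 'er'
Decomposition: co- (prefix: together) + work (root) + -er (suffix: one who)
Total morphemes: 3

3 morphemes (co- (prefix: together) + work (root) + -er (suffix: one who))


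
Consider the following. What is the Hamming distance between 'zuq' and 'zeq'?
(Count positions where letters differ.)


Alignment:
Position 1: 'z' vs 'z' = match
Position 2: 'u' vs 'e' = DIFFER
Position 3: 'q' vs 'q' = match
Total differences: 1

1


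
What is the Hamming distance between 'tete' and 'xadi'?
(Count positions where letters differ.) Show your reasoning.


Alignment:
Position 1: 't' vs 'x' = DIFFER
Position 2: 'e' vs 'a' = DIFFER
Position 3: 't' vs 'd' = DIFFER
Position 4: 'e' vs 'i' = DIFFER
Total differences: 4

4


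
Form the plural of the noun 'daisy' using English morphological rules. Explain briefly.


Apply rule: Change -y to -ies (consonant + y). 'daisy' becomes 'daisies'.

daisies


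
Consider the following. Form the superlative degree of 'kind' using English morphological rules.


Apply superlative formation (add -est): 'kind' -> 'kindest'.

kindest


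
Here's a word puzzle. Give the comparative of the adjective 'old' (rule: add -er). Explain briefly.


Apply comparative formation (add -er): 'old' -> 'older'.

older


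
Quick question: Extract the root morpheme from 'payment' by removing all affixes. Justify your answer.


Remove suffix '-ment' from 'payment' to get root 'pay'.

pay


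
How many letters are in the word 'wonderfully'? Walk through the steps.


Spell out 'wonderfully' and number each letter: w(1), o(2), n(3), d(4), e(5), r(6), f(7), u(8), l(9), l(10), y(11). Total: 11 letters.

11


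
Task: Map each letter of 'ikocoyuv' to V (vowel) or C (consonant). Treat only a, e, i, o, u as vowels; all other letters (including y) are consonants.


Letter mapping: i = V, k = C, o = V, c = C, o = V, y = C, u = V, v = C.

VCVCVCVC


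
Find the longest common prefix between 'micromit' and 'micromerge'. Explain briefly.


Compare from the start: 6 characters match: 'microm'. Mismatch at position 7: 'i' vs 'e'.

microm


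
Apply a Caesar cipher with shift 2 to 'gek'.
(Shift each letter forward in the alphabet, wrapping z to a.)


Shift each letter by 2: g -> i, e -> g, k -> m. Result: 'igm'.

igm


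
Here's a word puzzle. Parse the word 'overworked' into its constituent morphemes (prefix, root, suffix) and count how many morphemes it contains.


Step 1: Identify prefix: 'over' (meaning: excessively)
Step 2: Identify root: 'work'
Step 3: Identify suffix(es): 'ed'
Decomposition: over- (prefix: excessively) + work (root) + -ed (suffix: past)
Total morphemes: 3

3 morphemes (over- (prefix: excessively) + work (root) + -ed (suffix: past))


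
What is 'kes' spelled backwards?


Reverse 'kes' character by character: 'sek'.

sek


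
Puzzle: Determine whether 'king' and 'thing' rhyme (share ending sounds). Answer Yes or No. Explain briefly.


Rime (stressed vowel + following sounds) of 'king': -ing = /ɪŋ/
Rime of 'thing': -ing = /ɪŋ/
/ɪŋ/ and /ɪŋ/ are the same ending sound, so the words rhyme.

Yes


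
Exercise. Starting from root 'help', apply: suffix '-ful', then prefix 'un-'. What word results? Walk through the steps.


Step 1: Add suffix '-ful' to 'help' = 'helpful'
Step 2: Add prefix 'un-' to 'helpful' = 'unhelpful'

unhelpful


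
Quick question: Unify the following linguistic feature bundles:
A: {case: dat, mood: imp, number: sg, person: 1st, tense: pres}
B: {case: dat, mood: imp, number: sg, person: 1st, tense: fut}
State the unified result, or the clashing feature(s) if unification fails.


Compare features:
case: A=dat vs B=dat -> unified: dat
mood: A=imp vs B=imp -> unified: imp
number: A=sg vs B=sg -> unified: sg
person: A=1st vs B=1st -> unified: 1st
tense: A=pres vs B=fut -> CLASH
Clash detected on feature 'tense' (pres vs fut); unification fails.

CLASH on 'tense' (pres vs fut)


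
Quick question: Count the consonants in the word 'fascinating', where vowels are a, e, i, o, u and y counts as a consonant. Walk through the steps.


Consonants in 'fascinating': f, s, c, n, t, n, g = 7 consonants.

7


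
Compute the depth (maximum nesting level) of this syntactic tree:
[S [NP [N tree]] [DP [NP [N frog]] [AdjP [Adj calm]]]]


Count bracket nesting levels:
'[' at pos 0: depth = 1
'[' at pos 3: depth = 2
'[' at pos 7: depth = 3
'[' at pos 17: depth = 2
'[' at pos 21: depth = 3
'[' at pos 25: depth = 4
'[' at pos 35: depth = 3
'[' at pos 41: depth = 4
Maximum depth reached: 4

4


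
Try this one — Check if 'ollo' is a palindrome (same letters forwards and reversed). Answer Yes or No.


Forward: 'ollo'
Reversed: 'ollo'
They are identical.

Yes


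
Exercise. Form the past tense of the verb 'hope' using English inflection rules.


Apply rule: Add -d (word ends in -e). 'hope' becomes 'hoped'.

hoped


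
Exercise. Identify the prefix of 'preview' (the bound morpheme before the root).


The word 'preview' = 'pre' (prefix) + 'view' (root). The prefix is 'pre'.

pre


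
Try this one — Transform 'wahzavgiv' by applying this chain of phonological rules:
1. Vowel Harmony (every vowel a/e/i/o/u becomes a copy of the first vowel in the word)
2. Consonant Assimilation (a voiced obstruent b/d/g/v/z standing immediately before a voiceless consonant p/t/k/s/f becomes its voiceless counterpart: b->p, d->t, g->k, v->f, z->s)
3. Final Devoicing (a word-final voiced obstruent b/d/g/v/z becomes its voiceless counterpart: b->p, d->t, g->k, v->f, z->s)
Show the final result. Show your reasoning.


Starting form: 'wahzavgiv'
Rule 1: Vowel Harmony: all vowels become 'a' (matching first vowel). 'wahzavgiv' -> 'wahzavgav'
Rule 2: Consonant Assimilation: no voiced obstruent (b/d/g/v/z) stands immediately before a voiceless consonant (p/t/k/s/f). No change.
Rule 3: Final Devoicing: word-final voiced obstruent 'v' becomes voiceless 'f'. 'wahzavgav' -> 'wahzavgaf'
Final form: 'wahzavgaf'

wahzavgaf


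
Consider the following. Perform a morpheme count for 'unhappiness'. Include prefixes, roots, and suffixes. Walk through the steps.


Decomposition: un- (prefix) + happy (root) + -ness (suffix) = 3 morpheme(s)

3 morphemes


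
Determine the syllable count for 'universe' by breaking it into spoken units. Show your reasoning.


Break 'universe' into syllables: u-ni-verse -> u | ni | verse = 3 syllables

3 syllables


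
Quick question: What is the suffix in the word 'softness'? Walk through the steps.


The word 'softness' = 'soft' (root) + '-ness' (suffix). The suffix is '-ness'.

ness


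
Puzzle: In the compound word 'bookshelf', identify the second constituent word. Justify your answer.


Split 'bookshelf' into 'book' + 'shelf'. The second part is 'shelf'.

shelf


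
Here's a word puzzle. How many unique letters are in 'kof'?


Unique letters in 'kof': {f, k, o} = 3 distinct letters.

3


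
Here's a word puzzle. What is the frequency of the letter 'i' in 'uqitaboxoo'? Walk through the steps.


Letter 'i' in 'uqitaboxoo': found at position(s) 3 = 1 occurrence(s).

1


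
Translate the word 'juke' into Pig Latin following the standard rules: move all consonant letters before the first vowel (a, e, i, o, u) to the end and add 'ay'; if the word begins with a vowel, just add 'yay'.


'juke': move consonant cluster 'j' to end and add 'ay': 'ukejay'.

ukejay


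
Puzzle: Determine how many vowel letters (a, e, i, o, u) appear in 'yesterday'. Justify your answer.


Vowels in 'yesterday': e, e, a = 3 vowels.

3


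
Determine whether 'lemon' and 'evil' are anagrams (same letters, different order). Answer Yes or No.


Sorted letters of 'lemon': 'elmno'
Sorted letters of 'evil': 'eilv'
They do not match.

No


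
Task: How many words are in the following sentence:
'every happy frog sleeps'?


Split into words: every | happy | frog | sleeps = 4 words.

4


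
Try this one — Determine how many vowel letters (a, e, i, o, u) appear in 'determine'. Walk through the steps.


Vowels in 'determine': e, e, i, e = 4 vowels.

4


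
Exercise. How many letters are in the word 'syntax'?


Spell out 'syntax' and number each letter: s(1), y(2), n(3), t(4), a(5), x(6). Total: 6 letters.

6


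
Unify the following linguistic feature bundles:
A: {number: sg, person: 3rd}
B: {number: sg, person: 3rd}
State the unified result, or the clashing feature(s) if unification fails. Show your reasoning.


Compare features:
number: A=sg vs B=sg -> unified: sg
person: A=3rd vs B=3rd -> unified: 3rd
No clashes found.

Unified: {number: sg, person: 3rd}


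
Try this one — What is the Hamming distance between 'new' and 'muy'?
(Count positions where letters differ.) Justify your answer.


Alignment:
Position 1: 'n' vs 'm' = DIFFER
Position 2: 'e' vs 'u' = DIFFER
Position 3: 'w' vs 'y' = DIFFER
Total differences: 3

3


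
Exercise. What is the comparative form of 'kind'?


Apply comparative formation (add -er): 'kind' -> 'kinder'.

kinder


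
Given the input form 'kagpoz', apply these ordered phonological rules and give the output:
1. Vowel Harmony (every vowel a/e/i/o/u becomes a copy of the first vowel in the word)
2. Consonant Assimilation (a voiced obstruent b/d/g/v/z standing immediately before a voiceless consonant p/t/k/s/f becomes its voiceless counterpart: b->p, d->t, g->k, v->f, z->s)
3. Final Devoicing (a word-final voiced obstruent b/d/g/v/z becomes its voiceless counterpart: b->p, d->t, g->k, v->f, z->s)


Starting form: 'kagpoz'
Rule 1: Vowel Harmony: all vowels become 'a' (matching first vowel). 'kagpoz' -> 'kagpaz'
Rule 2: Consonant Assimilation: voiced obstruent before voiceless consonant becomes voiceless ('gp' -> 'kp'). 'kagpaz' -> 'kakpaz'
Rule 3: Final Devoicing: word-final voiced obstruent 'z' becomes voiceless 's'. 'kakpaz' -> 'kakpas'
Final form: 'kakpas'

kakpas


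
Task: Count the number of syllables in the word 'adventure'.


Break 'adventure' into syllables: ad-ven-ture -> ad | ven | ture = 3 syllables

3 syllables


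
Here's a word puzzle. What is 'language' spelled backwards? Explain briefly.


Reverse 'language' character by character: 'egaugnal'.

egaugnal


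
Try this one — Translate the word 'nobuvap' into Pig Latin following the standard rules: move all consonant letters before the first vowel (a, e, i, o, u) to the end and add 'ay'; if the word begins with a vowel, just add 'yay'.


'nobuvap': move consonant cluster 'n' to end and add 'ay': 'obuvapnay'.

obuvapnay


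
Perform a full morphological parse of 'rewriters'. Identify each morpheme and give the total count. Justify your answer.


Step 1: Identify prefix: 're' (meaning: again)
Step 2: Identify root: 'write'
Step 3: Identify suffix(es): 'er, s'
Decomposition: re- (prefix: again) + write (root) + -er (suffix: one who) + -s (plural)
Total morphemes: 4

4 morphemes (re- (prefix: again) + write (root) + -er (suffix: one who) + -s (plural))


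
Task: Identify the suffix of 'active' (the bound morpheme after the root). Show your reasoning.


The word 'active' = 'act' (root) + '-ive' (suffix). The suffix is '-ive'.

ive


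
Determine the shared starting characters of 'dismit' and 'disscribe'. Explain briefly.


Compare from the start: 3 characters match: 'dis'. Mismatch at position 4: 'm' vs 's'.

dis


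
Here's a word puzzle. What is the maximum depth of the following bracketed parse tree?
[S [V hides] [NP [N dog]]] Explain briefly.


Count bracket nesting levels:
'[' at pos 0: depth = 1
'[' at pos 3: depth = 2
'[' at pos 13: depth = 2
'[' at pos 17: depth = 3
Maximum depth reached: 3

3


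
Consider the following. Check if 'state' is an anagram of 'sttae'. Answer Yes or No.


Sorted letters of 'state': 'aestt'
Sorted letters of 'sttae': 'aestt'
They match.

Yes


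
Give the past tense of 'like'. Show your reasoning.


Apply rule: Add -d (word ends in -e). 'like' becomes 'liked'.

liked


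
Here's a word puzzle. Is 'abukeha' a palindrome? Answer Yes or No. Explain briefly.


Forward: 'abukeha'
Reversed: 'ahekuba'
They differ.

No


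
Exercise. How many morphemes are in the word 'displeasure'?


Decomposition: dis- (prefix) + please (root) + -ure (suffix) = 3 morpheme(s)

3 morphemes


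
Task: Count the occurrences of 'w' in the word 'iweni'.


Letter 'w' in 'iweni': found at position(s) 2 = 1 occurrence(s).

1


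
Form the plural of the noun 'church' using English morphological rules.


Apply rule: Add -es (sibilant/fricative ending). 'church' becomes 'churches'.

churches


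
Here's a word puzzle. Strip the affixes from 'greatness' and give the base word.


Remove suffix '-ness' from 'greatness' to get root 'great'.

great


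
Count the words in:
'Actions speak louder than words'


Split into words: Actions | speak | louder | than | words = 5 words.

5


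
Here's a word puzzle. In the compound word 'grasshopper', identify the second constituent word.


Split 'grasshopper' into 'grass' + 'hopper'. The second part is 'hopper'.

hopper


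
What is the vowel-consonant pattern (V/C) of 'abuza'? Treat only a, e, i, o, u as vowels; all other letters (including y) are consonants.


Letter mapping: a = V, b = C, u = V, z = C, a = V.

VCVCV


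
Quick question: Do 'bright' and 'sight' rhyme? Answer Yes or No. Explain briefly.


Rime (stressed vowel + following sounds) of 'bright': -ight = /aɪt/
Rime of 'sight': -ight = /aɪt/
/aɪt/ and /aɪt/ are the same ending sound, so the words rhyme.

Yes


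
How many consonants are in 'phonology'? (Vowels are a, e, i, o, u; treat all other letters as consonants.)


Consonants in 'phonology': p, h, n, l, g, y = 6 consonants.

6


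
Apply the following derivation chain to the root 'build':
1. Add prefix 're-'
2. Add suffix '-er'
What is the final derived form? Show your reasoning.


Step 1: Add prefix 're-' to 'build' = 'rebuild'
Step 2: Add suffix '-er' to 'rebuild' = 'rebuilder'

rebuilder


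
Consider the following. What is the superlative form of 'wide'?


Apply superlative formation (ends in e: add -st): 'wide' -> 'widest'.

widest


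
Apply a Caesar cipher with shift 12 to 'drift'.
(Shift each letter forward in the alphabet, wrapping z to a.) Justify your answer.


Shift each letter by 12: d -> p, r -> d, i -> u, f -> r, t -> f. Result: 'pdurf'.

pdurf


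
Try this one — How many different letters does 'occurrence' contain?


Unique letters in 'occurrence': {c, e, n, o, r, u} = 6 distinct letters.

6


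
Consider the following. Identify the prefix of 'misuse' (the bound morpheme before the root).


The word 'misuse' = 'mis' (prefix) + 'use' (root). The prefix is 'mis'.

mis


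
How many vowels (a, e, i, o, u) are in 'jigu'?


Vowels in 'jigu': i, u = 2 vowels.

2


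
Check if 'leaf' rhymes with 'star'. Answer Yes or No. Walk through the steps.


Rime (stressed vowel + following sounds) of 'leaf': -eaf = /iːf/
Rime of 'star': -ar = /ɑːr/
/iːf/ and /ɑːr/ are different ending sounds, so the words do not rhyme.

No


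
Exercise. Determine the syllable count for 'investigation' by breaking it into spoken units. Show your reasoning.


Break 'investigation' into syllables: in-ves-ti-ga-tion -> in | ves | ti | ga | tion = 5 syllables

5 syllables


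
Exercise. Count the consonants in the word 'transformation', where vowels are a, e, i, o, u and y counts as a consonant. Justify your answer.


Consonants in 'transformation': t, r, n, s, f, r, m, t, n = 9 consonants.

9


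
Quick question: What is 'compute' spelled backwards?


Reverse 'compute' character by character: 'etupmoc'.

etupmoc


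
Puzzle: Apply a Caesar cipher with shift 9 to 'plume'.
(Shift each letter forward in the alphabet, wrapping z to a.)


Shift each letter by 9: p -> y, l -> u, u -> d, m -> v, e -> n. Result: 'yudvn'.

yudvn


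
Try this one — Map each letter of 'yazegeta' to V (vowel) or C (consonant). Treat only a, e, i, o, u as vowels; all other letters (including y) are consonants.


Letter mapping: y = C, a = V, z = C, e = V, g = C, e = V, t = C, a = V.

CVCVCVCV


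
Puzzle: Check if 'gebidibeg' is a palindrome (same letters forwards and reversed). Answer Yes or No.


Forward: 'gebidibeg'
Reversed: 'gebidibeg'
They are identical.

Yes


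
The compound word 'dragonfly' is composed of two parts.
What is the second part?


Split 'dragonfly' into 'dragon' + 'fly'. The second part is 'fly'.

fly


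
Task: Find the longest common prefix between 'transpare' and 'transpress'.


Compare from the start: 6 characters match: 'transp'. Mismatch at position 7: 'a' vs 'r'.

transp


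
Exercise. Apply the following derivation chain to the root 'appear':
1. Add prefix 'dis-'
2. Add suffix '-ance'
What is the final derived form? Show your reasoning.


Step 1: Add prefix 'dis-' to 'appear' = 'disappear'
Step 2: Add suffix '-ance' to 'disappear' = 'disappearance'

disappearance


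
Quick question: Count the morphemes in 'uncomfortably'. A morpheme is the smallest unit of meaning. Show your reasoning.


Decomposition: un- (prefix) + comfort (root) + -able (suffix) + -ly (suffix) = 4 morpheme(s)

4 morphemes


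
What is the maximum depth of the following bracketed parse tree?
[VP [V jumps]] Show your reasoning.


Count bracket nesting levels:
'[' at pos 0: depth = 1
'[' at pos 4: depth = 2
Maximum depth reached: 2

2


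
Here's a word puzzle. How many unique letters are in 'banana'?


Unique letters in 'banana': {a, b, n} = 3 distinct letters.

3


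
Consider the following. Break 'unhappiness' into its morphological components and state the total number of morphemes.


Step 1: Identify prefix: 'un' (meaning: not/reverse)
Step 2: Identify root: 'happy'
Step 3: Identify suffix(es): 'ness'
Decomposition: un- (prefix: not/reverse) + happy (root) + -ness (suffix: state of)
Total morphemes: 3

3 morphemes (un- (prefix: not/reverse) + happy (root) + -ness (suffix: state of))


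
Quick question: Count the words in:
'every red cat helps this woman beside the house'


Split into words: every | red | cat | helps | this | woman | beside | the | house = 9 words.

9


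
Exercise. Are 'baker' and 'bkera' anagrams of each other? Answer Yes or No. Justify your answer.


Sorted letters of 'baker': 'abekr'
Sorted letters of 'bkera': 'abekr'
They match.

Yes


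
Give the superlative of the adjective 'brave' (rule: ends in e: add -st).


Apply superlative formation (ends in e: add -st): 'brave' -> 'bravest'.

bravest


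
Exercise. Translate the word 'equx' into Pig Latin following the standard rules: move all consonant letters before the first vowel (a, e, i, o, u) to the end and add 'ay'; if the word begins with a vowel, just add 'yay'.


'equx' starts with a vowel, so add 'yay': 'equxyay'.

equxyay


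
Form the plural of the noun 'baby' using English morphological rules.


Apply rule: Change -y to -ies (consonant + y). 'baby' becomes 'babies'.

babies


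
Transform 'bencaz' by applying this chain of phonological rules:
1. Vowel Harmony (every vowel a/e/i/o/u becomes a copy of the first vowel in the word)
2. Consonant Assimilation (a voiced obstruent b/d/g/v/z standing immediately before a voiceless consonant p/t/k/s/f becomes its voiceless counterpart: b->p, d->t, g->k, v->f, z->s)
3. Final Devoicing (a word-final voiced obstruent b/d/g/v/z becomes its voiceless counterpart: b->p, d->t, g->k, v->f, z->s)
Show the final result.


Starting form: 'bencaz'
Rule 1: Vowel Harmony: all vowels become 'e' (matching first vowel). 'bencaz' -> 'bencez'
Rule 2: Consonant Assimilation: no voiced obstruent (b/d/g/v/z) stands immediately before a voiceless consonant (p/t/k/s/f). No change.
Rule 3: Final Devoicing: word-final voiced obstruent 'z' becomes voiceless 's'. 'bencez' -> 'bences'
Final form: 'bences'

bences


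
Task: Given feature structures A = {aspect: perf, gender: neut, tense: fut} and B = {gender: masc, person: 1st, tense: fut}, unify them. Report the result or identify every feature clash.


Compare features:
aspect: A=perf vs B=_ -> unified: perf
gender: A=neut vs B=masc -> CLASH
person: A=_ vs B=1st -> unified: 1st
tense: A=fut vs B=fut -> unified: fut
Clash detected on feature 'gender' (neut vs masc); unification fails.

CLASH on 'gender' (neut vs masc)


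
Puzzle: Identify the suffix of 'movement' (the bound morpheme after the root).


The word 'movement' = 'move' (root) + '-ment' (suffix). The suffix is '-ment'.

ment


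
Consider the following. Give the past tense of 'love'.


Apply rule: Add -d (word ends in -e). 'love' becomes 'loved'.

loved


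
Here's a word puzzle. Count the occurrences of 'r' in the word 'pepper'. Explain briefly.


Letter 'r' in 'pepper': found at position(s) 6 = 1 occurrence(s).

1


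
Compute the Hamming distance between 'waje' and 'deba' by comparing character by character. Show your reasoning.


Alignment:
Position 1: 'w' vs 'd' = DIFFER
Position 2: 'a' vs 'e' = DIFFER
Position 3: 'j' vs 'b' = DIFFER
Position 4: 'e' vs 'a' = DIFFER
Total differences: 4

4


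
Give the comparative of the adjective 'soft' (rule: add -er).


Apply comparative formation (add -er): 'soft' -> 'softer'.

softer


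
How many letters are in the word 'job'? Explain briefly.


Spell out 'job' and number each letter: j(1), o(2), b(3). Total: 3 letters.

3


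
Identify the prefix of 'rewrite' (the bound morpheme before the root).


The word 'rewrite' = 're' (prefix) + 'write' (root). The prefix is 're'.

re


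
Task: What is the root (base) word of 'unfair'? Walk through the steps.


Remove prefix 'un' from 'unfair' to get root 'fair'.

fair


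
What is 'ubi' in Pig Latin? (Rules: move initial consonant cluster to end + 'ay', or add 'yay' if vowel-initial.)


'ubi' starts with a vowel, so add 'yay': 'ubiyay'.

ubiyay


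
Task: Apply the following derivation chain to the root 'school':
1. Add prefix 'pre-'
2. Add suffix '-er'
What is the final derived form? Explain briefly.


Step 1: Add prefix 'pre-' to 'school' = 'preschool'
Step 2: Add suffix '-er' to 'preschool' = 'preschooler'

preschooler


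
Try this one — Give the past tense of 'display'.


Apply rule: Add -ed. 'display' becomes 'displayed'.

displayed


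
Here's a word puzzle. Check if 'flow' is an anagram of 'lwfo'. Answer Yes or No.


Sorted letters of 'flow': 'flow'
Sorted letters of 'lwfo': 'flow'
They match.

Yes


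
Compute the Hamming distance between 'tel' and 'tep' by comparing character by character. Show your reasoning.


Alignment:
Position 1: 't' vs 't' = match
Position 2: 'e' vs 'e' = match
Position 3: 'l' vs 'p' = DIFFER
Total differences: 1

1


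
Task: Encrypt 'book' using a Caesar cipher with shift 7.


Shift each letter by 7: b -> i, o -> v, o -> v, k -> r. Result: 'ivvr'.

ivvr


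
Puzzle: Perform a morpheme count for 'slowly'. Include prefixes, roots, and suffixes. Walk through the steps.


Decomposition: slow (root) + -ly (suffix) = 2 morpheme(s)

2 morphemes


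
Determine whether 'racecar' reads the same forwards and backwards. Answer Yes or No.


Forward: 'racecar'
Reversed: 'racecar'
They are identical.

Yes


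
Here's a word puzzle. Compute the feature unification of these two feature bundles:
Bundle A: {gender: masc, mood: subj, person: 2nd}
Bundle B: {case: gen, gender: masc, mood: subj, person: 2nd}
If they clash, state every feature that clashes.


Compare features:
case: A=_ vs B=gen -> unified: gen
gender: A=masc vs B=masc -> unified: masc
mood: A=subj vs B=subj -> unified: subj
person: A=2nd vs B=2nd -> unified: 2nd
No clashes found.

Unified: {case: gen, gender: masc, mood: subj, person: 2nd}


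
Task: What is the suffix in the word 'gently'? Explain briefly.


The word 'gently' = 'gentle' (root) + '-ly' (suffix). The suffix is '-ly'.

ly


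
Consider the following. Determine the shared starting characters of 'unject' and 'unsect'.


Compare from the start: 2 characters match: 'un'. Mismatch at position 3: 'j' vs 's'.

un


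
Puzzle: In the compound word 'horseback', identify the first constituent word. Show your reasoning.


Split 'horseback' into 'horse' + 'back'. The first part is 'horse'.

horse


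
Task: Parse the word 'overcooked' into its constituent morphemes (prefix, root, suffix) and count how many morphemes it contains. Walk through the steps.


Step 1: Identify prefix: 'over' (meaning: excessively)
Step 2: Identify root: 'cook'
Step 3: Identify suffix(es): 'ed'
Decomposition: over- (prefix: excessively) + cook (root) + -ed (suffix: past)
Total morphemes: 3

3 morphemes (over- (prefix: excessively) + cook (root) + -ed (suffix: past))


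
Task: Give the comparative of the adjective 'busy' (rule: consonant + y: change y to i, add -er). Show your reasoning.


Apply comparative formation (consonant + y: change y to i, add -er): 'busy' -> 'busier'.

busier


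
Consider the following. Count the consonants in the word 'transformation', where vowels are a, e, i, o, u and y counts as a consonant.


Consonants in 'transformation': t, r, n, s, f, r, m, t, n = 9 consonants.

9


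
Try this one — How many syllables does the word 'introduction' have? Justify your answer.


Break 'introduction' into syllables: in-tro-duc-tion -> in | tro | duc | tion = 4 syllables

4 syllables


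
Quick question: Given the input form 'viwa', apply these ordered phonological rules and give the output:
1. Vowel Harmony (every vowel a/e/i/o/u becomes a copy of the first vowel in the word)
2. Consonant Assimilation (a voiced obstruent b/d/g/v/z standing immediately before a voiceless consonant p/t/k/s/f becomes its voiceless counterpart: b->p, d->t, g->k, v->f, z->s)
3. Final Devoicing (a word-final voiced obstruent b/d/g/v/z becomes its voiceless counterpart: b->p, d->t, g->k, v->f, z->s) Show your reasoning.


Starting form: 'viwa'
Rule 1: Vowel Harmony: all vowels become 'i' (matching first vowel). 'viwa' -> 'viwi'
Rule 2: Consonant Assimilation: no voiced obstruent (b/d/g/v/z) stands immediately before a voiceless consonant (p/t/k/s/f). No change.
Rule 3: Final Devoicing: the word ends in the vowel 'i', not a consonant. No change.
Final form: 'viwi'

viwi


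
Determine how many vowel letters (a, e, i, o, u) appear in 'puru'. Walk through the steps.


Vowels in 'puru': u, u = 2 vowels.

2


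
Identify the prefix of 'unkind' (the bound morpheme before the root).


The word 'unkind' = 'un' (prefix) + 'kind' (root). The prefix is 'un'.

un


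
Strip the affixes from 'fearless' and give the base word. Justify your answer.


Remove suffix '-less' from 'fearless' to get root 'fear'.

fear


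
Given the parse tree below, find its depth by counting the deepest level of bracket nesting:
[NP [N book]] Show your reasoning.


Count bracket nesting levels:
'[' at pos 0: depth = 1
'[' at pos 4: depth = 2
Maximum depth reached: 2

2


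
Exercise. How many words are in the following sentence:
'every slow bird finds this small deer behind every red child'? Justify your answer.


Split into words: every | slow | bird | finds | this | small | deer | behind | every | red | child = 11 words.

11


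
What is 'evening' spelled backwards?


Reverse 'evening' character by character: 'gnineve'.

gnineve


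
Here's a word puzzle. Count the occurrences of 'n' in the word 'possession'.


Letter 'n' in 'possession': found at position(s) 10 = 1 occurrence(s).

1


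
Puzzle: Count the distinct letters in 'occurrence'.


Unique letters in 'occurrence': {c, e, n, o, r, u} = 6 distinct letters.

6


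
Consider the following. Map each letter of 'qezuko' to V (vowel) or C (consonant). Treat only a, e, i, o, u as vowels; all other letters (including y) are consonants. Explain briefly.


Letter mapping: q = C, e = V, z = C, u = V, k = C, o = V.

CVCVCV


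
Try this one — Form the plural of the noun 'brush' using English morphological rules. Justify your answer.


Apply rule: Add -es (sibilant/fricative ending). 'brush' becomes 'brushes'.

brushes


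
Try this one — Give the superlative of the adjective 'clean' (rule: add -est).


Apply superlative formation (add -est): 'clean' -> 'cleanest'.

cleanest


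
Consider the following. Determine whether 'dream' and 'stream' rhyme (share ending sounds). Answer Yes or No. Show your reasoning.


Rime (stressed vowel + following sounds) of 'dream': -eam = /iːm/
Rime of 'stream': -eam = /iːm/
/iːm/ and /iːm/ are the same ending sound, so the words rhyme.

Yes


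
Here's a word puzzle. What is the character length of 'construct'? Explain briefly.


Spell out 'construct' and number each letter: c(1), o(2), n(3), s(4), t(5), r(6), u(7), c(8), t(9). Total: 9 letters.

9


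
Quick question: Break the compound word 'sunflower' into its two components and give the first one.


Split 'sunflower' into 'sun' + 'flower'. The first part is 'sun'.

sun


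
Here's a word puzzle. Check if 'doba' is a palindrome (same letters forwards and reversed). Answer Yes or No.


Forward: 'doba'
Reversed: 'abod'
They differ.

No


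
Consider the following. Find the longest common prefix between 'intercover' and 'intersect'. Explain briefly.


Compare from the start: 5 characters match: 'inter'. Mismatch at position 6: 'c' vs 's'.

inter


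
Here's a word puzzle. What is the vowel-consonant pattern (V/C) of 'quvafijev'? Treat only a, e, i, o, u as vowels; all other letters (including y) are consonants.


Letter mapping: q = C, u = V, v = C, a = V, f = C, i = V, j = C, e = V, v = C.

CVCVCVCVC


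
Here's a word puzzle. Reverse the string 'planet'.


Reverse 'planet' character by character: 'tenalp'.

tenalp


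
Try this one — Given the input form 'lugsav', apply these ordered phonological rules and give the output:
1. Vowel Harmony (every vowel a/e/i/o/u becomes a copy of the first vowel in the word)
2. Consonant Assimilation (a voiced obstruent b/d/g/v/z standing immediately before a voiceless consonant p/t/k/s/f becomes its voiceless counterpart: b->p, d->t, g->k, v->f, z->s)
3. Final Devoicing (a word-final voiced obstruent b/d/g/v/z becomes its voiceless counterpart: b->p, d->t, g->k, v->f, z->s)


Starting form: 'lugsav'
Rule 1: Vowel Harmony: all vowels become 'u' (matching first vowel). 'lugsav' -> 'lugsuv'
Rule 2: Consonant Assimilation: voiced obstruent before voiceless consonant becomes voiceless ('gs' -> 'ks'). 'lugsuv' -> 'luksuv'
Rule 3: Final Devoicing: word-final voiced obstruent 'v' becomes voiceless 'f'. 'luksuv' -> 'luksuf'
Final form: 'luksuf'

luksuf


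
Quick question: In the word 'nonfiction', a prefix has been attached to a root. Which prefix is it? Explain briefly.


The word 'nonfiction' = 'non' (prefix) + 'fiction' (root). The prefix is 'non'.

non


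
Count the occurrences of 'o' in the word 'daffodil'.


Letter 'o' in 'daffodil': found at position(s) 5 = 1 occurrence(s).

1


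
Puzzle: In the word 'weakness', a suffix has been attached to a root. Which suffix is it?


The word 'weakness' = 'weak' (root) + '-ness' (suffix). The suffix is '-ness'.

ness


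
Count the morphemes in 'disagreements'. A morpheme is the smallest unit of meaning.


Decomposition: dis- (prefix) + agree (root) + -ment (suffix) + -s (plural) = 4 morpheme(s)

4 morphemes


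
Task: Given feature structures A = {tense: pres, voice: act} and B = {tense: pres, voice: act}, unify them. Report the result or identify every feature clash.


Compare features:
tense: A=pres vs B=pres -> unified: pres
voice: A=act vs B=act -> unified: act
No clashes found.

Unified: {tense: pres, voice: act}


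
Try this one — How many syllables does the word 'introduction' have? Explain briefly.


Break 'introduction' into syllables: in-tro-duc-tion -> in | tro | duc | tion = 4 syllables

4 syllables


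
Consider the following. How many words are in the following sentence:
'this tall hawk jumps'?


Split into words: this | tall | hawk | jumps = 4 words.

4


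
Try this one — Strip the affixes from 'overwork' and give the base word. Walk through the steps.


Remove prefix 'over' from 'overwork' to get root 'work'.

work


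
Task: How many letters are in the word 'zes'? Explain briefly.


Spell out 'zes' and number each letter: z(1), e(2), s(3). Total: 3 letters.

3
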